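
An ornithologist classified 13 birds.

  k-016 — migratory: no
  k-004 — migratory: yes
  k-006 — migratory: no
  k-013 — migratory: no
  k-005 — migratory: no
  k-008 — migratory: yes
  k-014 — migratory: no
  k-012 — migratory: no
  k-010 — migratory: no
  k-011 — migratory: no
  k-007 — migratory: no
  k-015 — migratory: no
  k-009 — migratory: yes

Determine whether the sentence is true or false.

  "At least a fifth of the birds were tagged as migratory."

True

'At least a fifth of the birds were tagged as migratory' holds iff |A ∩ B| / |A| ≥ 1/5.
A (the restrictor) = {k-016, k-004, k-006, k-013, k-005, k-008, k-014, k-012, k-010, k-011, k-007, k-015, k-009}, |A| = 13.
A ∩ B = {k-004, k-008, k-009}, so |A ∩ B| = 3.
A ∖ B = {k-016, k-006, k-013, k-005, k-014, k-012, k-010, k-011, k-007, k-015}, so |A ∖ B| = 10.
|A ∩ B|/|A| = 3/13, so the statement is true.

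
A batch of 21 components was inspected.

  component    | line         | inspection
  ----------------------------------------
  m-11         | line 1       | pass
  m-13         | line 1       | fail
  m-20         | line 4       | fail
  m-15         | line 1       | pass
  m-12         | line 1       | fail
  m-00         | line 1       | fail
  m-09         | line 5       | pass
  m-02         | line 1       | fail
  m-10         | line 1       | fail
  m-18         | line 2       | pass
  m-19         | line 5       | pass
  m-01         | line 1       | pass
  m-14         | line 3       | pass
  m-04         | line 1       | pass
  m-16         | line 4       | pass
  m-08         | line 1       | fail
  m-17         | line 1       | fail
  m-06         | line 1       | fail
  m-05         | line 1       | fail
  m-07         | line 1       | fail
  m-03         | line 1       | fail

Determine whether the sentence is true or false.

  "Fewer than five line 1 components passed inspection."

'Fewer than five line 1 components passed inspection' holds iff |A ∩ B| < 5.
|A| = 15, |A ∩ B| = 4, |A ∖ B| = 11.
|A ∩ B| = 4, so the statement is true.

True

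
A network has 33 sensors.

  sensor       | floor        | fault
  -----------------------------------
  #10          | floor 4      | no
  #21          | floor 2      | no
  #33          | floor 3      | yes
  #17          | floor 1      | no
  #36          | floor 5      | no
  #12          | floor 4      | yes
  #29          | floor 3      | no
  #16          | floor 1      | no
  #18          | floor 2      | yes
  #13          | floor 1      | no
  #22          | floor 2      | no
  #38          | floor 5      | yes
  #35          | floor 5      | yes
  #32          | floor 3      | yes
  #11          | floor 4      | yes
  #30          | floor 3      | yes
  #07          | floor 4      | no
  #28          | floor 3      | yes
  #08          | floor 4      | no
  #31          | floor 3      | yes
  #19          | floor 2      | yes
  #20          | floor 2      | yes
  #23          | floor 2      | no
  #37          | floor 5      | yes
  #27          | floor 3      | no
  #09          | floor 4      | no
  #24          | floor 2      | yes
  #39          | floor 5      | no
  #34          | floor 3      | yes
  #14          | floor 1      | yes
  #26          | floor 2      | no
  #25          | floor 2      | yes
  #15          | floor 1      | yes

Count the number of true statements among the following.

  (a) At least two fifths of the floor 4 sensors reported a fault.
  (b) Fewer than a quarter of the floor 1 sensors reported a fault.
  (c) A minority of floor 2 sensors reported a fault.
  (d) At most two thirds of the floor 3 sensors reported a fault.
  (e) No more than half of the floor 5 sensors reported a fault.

0

(a) floor 4: |A| = 6, |A ∩ B| = 2; needs |A ∩ B| / |A| ≥ 2/5 — false.
(b) floor 1: |A| = 5, |A ∩ B| = 2; needs |A ∩ B| / |A| < 1/4 — false.
(c) floor 2: |A| = 9, |A ∩ B| = 5; needs |A ∩ B| < |A ∖ B| — false.
(d) floor 3: |A| = 8, |A ∩ B| = 6; needs |A ∩ B| / |A| ≤ 2/3 — false.
(e) floor 5: |A| = 5, |A ∩ B| = 3; needs |A ∩ B| ≤ |A ∖ B| — false.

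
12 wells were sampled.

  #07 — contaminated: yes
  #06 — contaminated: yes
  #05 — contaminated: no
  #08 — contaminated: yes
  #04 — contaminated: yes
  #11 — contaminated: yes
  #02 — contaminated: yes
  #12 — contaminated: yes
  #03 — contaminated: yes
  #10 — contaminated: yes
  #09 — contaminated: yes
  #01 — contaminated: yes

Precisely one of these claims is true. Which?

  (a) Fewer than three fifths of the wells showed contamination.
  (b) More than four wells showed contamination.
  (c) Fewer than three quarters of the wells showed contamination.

|A| = 12, |A ∩ B| = 11, |A ∖ B| = 1.
(a) requires |A ∩ B| / |A| < 3/5: false.
(b) requires |A ∩ B| > 4: true.
(c) requires |A ∩ B| / |A| < 3/4: false.

(b)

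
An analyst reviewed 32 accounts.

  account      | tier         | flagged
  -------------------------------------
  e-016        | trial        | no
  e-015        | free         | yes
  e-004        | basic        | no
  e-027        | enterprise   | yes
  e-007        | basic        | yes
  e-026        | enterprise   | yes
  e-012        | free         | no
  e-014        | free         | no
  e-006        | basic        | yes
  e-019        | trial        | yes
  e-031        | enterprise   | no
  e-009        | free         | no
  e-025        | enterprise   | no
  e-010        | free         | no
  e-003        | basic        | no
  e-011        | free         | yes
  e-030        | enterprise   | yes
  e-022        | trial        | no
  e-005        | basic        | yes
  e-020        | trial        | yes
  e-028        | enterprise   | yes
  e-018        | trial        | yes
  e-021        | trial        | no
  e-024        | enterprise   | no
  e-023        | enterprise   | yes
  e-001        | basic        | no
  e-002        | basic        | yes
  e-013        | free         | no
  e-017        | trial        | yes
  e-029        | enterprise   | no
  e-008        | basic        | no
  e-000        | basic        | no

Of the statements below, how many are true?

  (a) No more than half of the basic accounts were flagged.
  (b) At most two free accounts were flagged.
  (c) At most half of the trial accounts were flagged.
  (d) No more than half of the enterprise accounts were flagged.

(a) basic: |A| = 9, |A ∩ B| = 4; needs |A ∩ B| ≤ |A ∖ B| — true.
(b) free: |A| = 7, |A ∩ B| = 2; needs |A ∩ B| ≤ 2 — true.
(c) trial: |A| = 7, |A ∩ B| = 4; needs |A ∩ B| ≤ |A ∖ B| — false.
(d) enterprise: |A| = 9, |A ∩ B| = 5; needs |A ∩ B| ≤ |A ∖ B| — false.

2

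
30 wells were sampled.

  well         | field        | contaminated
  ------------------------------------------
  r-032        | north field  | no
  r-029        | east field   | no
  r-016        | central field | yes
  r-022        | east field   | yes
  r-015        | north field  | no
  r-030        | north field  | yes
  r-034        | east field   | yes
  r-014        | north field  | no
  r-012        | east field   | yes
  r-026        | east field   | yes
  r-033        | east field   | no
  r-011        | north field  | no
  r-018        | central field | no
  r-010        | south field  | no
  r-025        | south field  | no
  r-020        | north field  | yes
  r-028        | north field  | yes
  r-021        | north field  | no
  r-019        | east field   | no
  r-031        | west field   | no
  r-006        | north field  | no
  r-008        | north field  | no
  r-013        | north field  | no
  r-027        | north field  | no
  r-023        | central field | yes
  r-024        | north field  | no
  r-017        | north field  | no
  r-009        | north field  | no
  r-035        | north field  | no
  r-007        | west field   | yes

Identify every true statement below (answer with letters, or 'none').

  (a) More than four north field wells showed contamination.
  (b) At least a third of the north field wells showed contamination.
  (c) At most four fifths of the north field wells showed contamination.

|A| = 16, |A ∩ B| = 3, |A ∖ B| = 13.
(a) |A ∩ B| > 4: fails.
(b) |A ∩ B| / |A| ≥ 1/3: fails.
(c) |A ∩ B| / |A| ≤ 4/5: holds.

(c)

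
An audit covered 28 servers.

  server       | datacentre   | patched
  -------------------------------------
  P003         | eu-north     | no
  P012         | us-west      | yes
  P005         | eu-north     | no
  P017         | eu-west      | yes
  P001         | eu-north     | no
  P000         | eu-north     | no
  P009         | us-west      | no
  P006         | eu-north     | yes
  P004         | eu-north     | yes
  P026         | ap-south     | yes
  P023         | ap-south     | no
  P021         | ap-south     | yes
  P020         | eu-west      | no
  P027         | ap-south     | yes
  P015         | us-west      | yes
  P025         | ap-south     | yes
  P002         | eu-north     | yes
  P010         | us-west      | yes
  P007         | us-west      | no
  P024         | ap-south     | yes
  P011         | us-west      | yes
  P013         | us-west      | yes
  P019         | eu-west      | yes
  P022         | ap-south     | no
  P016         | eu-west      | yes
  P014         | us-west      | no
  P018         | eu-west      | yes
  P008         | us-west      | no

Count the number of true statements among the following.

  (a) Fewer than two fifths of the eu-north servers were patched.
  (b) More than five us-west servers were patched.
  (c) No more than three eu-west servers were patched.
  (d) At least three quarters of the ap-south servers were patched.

0

(a) eu-north: |A| = 7, |A ∩ B| = 3; needs |A ∩ B| / |A| < 2/5 — false.
(b) us-west: |A| = 9, |A ∩ B| = 5; needs |A ∩ B| > 5 — false.
(c) eu-west: |A| = 5, |A ∩ B| = 4; needs |A ∩ B| ≤ 3 — false.
(d) ap-south: |A| = 7, |A ∩ B| = 5; needs |A ∩ B| / |A| ≥ 3/4 — false.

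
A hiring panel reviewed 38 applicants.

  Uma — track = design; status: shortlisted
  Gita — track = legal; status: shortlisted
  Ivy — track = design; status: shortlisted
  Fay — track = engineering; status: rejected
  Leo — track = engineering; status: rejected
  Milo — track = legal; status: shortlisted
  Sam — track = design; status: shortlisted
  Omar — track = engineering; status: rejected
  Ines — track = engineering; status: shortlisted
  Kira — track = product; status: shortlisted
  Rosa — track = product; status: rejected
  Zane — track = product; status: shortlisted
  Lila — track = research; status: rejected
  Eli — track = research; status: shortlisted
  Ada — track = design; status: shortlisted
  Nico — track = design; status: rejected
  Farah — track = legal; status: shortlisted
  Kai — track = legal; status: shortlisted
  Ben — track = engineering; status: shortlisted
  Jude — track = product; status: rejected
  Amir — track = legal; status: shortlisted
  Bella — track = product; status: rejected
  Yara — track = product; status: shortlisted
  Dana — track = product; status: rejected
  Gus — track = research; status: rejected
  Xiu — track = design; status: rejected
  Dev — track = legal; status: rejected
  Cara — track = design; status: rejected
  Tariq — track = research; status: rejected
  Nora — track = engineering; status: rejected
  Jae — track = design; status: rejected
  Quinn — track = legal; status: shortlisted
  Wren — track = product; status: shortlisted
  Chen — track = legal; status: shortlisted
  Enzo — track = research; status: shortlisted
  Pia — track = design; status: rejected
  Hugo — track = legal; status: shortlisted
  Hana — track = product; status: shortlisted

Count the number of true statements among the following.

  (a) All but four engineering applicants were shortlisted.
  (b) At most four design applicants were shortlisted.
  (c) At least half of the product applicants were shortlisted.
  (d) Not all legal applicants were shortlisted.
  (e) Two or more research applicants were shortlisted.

5

(a) engineering: |A| = 6, |A ∩ B| = 2; needs |A ∖ B| = 4 — true.
(b) design: |A| = 9, |A ∩ B| = 4; needs |A ∩ B| ≤ 4 — true.
(c) product: |A| = 9, |A ∩ B| = 5; needs |A ∩ B| ≥ |A ∖ B| — true.
(d) legal: |A| = 9, |A ∩ B| = 8; needs A ⊄ B (|A ∖ B| ≥ 1) — true.
(e) research: |A| = 5, |A ∩ B| = 2; needs |A ∩ B| ≥ 2 — true.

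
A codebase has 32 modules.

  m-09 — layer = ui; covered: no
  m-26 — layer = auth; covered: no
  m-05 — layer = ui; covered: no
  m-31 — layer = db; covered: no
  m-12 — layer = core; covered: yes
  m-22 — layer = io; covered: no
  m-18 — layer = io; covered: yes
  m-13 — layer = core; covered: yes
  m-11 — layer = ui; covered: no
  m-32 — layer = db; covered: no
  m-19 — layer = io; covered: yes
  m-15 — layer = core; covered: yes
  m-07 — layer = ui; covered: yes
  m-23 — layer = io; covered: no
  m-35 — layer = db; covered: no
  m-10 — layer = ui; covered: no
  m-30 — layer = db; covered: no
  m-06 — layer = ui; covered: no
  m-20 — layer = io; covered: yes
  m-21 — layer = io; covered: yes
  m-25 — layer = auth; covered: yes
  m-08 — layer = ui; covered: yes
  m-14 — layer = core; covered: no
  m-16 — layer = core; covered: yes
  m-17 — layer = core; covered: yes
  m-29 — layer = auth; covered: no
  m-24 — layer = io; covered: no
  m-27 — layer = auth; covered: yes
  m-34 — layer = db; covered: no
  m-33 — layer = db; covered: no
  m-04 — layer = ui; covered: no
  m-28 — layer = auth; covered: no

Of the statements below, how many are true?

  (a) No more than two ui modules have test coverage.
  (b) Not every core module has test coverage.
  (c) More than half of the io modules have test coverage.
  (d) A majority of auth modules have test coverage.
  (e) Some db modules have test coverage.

(a) ui: |A| = 8, |A ∩ B| = 2; needs |A ∩ B| ≤ 2 — true.
(b) core: |A| = 6, |A ∩ B| = 5; needs A ⊄ B (|A ∖ B| ≥ 1) — true.
(c) io: |A| = 7, |A ∩ B| = 4; needs |A ∩ B| > |A ∖ B| — true.
(d) auth: |A| = 5, |A ∩ B| = 2; needs |A ∩ B| > |A ∖ B| — false.
(e) db: |A| = 6, |A ∩ B| = 0; needs A ∩ B ≠ ∅ (|A ∩ B| ≥ 1) — false.

3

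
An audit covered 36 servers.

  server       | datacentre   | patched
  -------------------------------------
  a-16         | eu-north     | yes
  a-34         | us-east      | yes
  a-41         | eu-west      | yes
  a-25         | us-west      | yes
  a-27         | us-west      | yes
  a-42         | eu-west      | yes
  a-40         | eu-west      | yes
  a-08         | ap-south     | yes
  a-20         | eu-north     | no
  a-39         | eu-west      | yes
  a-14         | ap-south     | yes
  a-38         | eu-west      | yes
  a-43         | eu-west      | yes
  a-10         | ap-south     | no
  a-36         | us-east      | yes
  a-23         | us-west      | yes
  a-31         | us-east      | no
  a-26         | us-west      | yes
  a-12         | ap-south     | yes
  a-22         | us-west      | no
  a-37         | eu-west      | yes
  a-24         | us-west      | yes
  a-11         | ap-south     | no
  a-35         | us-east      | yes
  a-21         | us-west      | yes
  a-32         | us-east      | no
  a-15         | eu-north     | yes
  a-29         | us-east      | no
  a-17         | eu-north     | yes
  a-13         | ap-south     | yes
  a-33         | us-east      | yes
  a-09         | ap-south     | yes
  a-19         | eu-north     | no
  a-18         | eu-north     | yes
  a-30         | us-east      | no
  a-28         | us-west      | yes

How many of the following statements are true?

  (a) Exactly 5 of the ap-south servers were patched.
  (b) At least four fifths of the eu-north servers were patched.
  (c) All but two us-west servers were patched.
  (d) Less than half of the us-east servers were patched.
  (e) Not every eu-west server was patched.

1

(a) ap-south: |A| = 7, |A ∩ B| = 5; needs |A ∩ B| = 5 — true.
(b) eu-north: |A| = 6, |A ∩ B| = 4; needs |A ∩ B| / |A| ≥ 4/5 — false.
(c) us-west: |A| = 8, |A ∩ B| = 7; needs |A ∖ B| = 2 — false.
(d) us-east: |A| = 8, |A ∩ B| = 4; needs |A ∩ B| < |A ∖ B| — false.
(e) eu-west: |A| = 7, |A ∩ B| = 7; needs A ⊄ B (|A ∖ B| ≥ 1) — false.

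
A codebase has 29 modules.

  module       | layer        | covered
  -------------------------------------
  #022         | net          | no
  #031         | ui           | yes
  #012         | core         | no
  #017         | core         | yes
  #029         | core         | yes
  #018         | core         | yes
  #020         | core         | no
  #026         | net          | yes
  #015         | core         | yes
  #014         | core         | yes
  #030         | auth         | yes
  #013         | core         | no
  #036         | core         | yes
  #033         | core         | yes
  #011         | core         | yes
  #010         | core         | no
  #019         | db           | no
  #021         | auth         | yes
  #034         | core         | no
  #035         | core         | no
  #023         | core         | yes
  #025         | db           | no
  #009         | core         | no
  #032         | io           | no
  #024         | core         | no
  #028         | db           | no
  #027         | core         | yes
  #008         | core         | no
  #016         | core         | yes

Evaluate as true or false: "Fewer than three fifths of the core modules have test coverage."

True

Truth condition: |A ∩ B| / |A| < 3/5.
|A| = 20, |A ∩ B| = 11, |A ∖ B| = 9.
|A ∩ B|/|A| = 11/20, so the statement is true.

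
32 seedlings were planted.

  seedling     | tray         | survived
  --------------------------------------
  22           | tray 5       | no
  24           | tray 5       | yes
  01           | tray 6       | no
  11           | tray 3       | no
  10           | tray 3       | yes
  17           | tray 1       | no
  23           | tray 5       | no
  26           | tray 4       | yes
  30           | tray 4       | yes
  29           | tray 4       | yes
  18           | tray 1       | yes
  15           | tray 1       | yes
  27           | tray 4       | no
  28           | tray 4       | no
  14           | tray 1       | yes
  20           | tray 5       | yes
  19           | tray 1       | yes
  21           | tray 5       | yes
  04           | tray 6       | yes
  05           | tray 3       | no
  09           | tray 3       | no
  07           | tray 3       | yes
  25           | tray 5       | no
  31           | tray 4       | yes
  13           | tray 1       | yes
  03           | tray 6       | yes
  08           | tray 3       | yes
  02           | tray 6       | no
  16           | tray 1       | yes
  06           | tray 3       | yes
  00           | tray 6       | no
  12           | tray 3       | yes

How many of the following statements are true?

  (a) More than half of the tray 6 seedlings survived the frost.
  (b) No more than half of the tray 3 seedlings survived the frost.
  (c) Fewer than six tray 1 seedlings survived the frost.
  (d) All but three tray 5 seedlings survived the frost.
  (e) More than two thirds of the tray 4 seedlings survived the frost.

1

(a) tray 6: |A| = 5, |A ∩ B| = 2; needs |A ∩ B| > |A ∖ B| — false.
(b) tray 3: |A| = 8, |A ∩ B| = 5; needs |A ∩ B| ≤ |A ∖ B| — false.
(c) tray 1: |A| = 7, |A ∩ B| = 6; needs |A ∩ B| < 6 — false.
(d) tray 5: |A| = 6, |A ∩ B| = 3; needs |A ∖ B| = 3 — true.
(e) tray 4: |A| = 6, |A ∩ B| = 4; needs |A ∩ B| / |A| > 2/3 — false.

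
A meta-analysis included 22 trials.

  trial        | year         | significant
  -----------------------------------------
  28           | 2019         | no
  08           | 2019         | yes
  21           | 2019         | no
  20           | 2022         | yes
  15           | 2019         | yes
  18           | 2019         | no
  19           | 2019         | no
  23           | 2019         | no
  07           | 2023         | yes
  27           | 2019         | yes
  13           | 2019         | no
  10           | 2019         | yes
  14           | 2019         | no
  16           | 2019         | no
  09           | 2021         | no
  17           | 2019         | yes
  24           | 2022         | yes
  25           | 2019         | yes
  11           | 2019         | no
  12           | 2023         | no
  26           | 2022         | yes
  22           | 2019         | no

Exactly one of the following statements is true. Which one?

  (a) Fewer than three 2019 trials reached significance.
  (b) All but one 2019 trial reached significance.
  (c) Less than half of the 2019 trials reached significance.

(c)

|A| = 16, |A ∩ B| = 6, |A ∖ B| = 10.
(a) requires |A ∩ B| < 3: false.
(b) requires |A ∖ B| = 1: false.
(c) requires |A ∩ B| < |A ∖ B|: true.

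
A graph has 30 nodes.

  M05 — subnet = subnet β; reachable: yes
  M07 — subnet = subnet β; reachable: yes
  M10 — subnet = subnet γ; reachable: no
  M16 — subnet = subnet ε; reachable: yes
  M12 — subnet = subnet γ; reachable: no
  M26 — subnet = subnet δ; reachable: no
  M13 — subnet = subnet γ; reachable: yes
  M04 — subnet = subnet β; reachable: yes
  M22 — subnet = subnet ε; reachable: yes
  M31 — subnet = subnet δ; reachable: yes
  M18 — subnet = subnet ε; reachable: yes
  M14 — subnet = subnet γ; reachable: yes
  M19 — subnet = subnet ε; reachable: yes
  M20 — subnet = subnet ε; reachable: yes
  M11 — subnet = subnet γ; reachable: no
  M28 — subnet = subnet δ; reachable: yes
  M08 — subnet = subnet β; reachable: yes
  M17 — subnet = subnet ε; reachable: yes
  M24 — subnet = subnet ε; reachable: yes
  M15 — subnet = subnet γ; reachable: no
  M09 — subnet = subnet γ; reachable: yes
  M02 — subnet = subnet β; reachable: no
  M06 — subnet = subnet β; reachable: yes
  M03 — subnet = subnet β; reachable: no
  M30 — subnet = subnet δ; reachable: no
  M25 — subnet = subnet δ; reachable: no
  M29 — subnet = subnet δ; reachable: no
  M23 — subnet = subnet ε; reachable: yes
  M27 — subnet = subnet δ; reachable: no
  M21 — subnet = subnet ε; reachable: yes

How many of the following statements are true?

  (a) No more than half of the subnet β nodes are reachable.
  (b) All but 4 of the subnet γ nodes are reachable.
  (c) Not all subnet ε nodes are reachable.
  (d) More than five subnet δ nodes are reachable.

1

(a) subnet β: |A| = 7, |A ∩ B| = 5; needs |A ∩ B| ≤ |A ∖ B| — false.
(b) subnet γ: |A| = 7, |A ∩ B| = 3; needs |A ∖ B| = 4 — true.
(c) subnet ε: |A| = 9, |A ∩ B| = 9; needs A ⊄ B (|A ∖ B| ≥ 1) — false.
(d) subnet δ: |A| = 7, |A ∩ B| = 2; needs |A ∩ B| > 5 — false.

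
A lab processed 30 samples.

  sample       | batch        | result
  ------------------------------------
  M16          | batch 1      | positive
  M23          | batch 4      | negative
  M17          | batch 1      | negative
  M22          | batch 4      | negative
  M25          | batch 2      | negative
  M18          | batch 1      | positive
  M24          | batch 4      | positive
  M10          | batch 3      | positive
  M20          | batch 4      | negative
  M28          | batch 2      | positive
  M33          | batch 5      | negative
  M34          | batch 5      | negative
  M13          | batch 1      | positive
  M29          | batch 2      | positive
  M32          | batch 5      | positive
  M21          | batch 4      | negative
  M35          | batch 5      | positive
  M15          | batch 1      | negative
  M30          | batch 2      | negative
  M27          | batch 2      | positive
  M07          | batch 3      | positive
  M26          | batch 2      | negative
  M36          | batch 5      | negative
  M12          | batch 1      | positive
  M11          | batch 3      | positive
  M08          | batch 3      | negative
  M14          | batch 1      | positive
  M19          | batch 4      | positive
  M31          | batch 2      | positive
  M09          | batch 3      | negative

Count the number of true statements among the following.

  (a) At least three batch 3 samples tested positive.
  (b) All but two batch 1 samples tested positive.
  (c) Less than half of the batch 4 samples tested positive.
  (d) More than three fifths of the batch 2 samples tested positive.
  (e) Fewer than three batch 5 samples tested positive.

4

(a) batch 3: |A| = 5, |A ∩ B| = 3; needs |A ∩ B| ≥ 3 — true.
(b) batch 1: |A| = 7, |A ∩ B| = 5; needs |A ∖ B| = 2 — true.
(c) batch 4: |A| = 6, |A ∩ B| = 2; needs |A ∩ B| < |A ∖ B| — true.
(d) batch 2: |A| = 7, |A ∩ B| = 4; needs |A ∩ B| / |A| > 3/5 — false.
(e) batch 5: |A| = 5, |A ∩ B| = 2; needs |A ∩ B| < 3 — true.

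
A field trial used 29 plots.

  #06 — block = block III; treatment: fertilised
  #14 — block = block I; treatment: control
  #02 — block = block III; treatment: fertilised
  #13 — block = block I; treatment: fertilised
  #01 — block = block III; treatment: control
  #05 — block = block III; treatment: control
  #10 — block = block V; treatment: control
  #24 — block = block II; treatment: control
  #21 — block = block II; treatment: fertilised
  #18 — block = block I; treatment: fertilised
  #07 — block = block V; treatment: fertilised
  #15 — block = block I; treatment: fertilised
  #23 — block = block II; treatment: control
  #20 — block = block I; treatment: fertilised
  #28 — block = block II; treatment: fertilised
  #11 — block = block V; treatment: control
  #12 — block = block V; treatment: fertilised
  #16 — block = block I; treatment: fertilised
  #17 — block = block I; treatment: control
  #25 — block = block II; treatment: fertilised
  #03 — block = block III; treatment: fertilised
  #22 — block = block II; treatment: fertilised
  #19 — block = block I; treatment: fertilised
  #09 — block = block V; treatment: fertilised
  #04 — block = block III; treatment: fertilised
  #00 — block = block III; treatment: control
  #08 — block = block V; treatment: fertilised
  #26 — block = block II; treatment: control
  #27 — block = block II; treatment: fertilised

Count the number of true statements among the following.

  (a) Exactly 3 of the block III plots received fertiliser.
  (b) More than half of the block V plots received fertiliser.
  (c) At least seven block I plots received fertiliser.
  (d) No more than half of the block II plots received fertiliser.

1

(a) block III: |A| = 7, |A ∩ B| = 4; needs |A ∩ B| = 3 — false.
(b) block V: |A| = 6, |A ∩ B| = 4; needs |A ∩ B| > |A ∖ B| — true.
(c) block I: |A| = 8, |A ∩ B| = 6; needs |A ∩ B| ≥ 7 — false.
(d) block II: |A| = 8, |A ∩ B| = 5; needs |A ∩ B| ≤ |A ∖ B| — false.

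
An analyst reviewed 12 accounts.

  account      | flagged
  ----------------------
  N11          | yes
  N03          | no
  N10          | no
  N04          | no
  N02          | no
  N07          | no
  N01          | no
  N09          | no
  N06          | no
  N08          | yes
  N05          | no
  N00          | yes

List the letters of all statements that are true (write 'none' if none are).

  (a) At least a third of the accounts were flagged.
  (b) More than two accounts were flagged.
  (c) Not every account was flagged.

|A| = 12, |A ∩ B| = 3, |A ∖ B| = 9.
(a) |A ∩ B| / |A| ≥ 1/3: fails.
(b) |A ∩ B| > 2: holds.
(c) A ⊄ B (|A ∖ B| ≥ 1): holds.

(b), (c)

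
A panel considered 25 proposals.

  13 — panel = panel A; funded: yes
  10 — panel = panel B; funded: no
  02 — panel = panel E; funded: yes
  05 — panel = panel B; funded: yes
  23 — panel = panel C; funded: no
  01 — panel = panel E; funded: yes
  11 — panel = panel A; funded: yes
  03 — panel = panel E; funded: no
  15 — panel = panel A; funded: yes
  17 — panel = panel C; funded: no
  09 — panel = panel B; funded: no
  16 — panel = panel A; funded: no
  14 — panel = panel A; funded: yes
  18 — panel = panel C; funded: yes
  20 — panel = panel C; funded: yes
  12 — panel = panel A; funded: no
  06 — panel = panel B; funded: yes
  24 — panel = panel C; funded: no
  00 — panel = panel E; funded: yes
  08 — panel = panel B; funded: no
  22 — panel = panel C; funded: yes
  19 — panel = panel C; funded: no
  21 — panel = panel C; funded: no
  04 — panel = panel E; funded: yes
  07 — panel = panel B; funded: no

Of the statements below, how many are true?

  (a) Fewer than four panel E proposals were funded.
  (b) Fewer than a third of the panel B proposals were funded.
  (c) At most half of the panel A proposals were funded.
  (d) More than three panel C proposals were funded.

0

(a) panel E: |A| = 5, |A ∩ B| = 4; needs |A ∩ B| < 4 — false.
(b) panel B: |A| = 6, |A ∩ B| = 2; needs |A ∩ B| / |A| < 1/3 — false.
(c) panel A: |A| = 6, |A ∩ B| = 4; needs |A ∩ B| ≤ |A ∖ B| — false.
(d) panel C: |A| = 8, |A ∩ B| = 3; needs |A ∩ B| > 3 — false.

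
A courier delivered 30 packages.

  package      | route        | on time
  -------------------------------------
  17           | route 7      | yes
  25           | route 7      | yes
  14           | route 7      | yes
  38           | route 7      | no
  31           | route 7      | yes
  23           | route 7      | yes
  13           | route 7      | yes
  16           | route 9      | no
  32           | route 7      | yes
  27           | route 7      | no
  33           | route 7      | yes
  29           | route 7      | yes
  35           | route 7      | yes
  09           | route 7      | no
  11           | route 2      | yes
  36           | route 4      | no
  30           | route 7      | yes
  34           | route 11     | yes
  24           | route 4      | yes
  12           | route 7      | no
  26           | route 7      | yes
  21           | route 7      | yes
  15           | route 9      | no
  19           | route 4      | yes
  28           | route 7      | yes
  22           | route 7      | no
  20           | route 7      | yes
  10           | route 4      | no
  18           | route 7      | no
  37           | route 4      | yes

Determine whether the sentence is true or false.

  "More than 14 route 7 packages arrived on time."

The determiner here denotes the relation: |A ∩ B| > 14.
|A| = 21, |A ∩ B| = 15, |A ∖ B| = 6.
|A ∩ B| = 15, so the statement is true.

True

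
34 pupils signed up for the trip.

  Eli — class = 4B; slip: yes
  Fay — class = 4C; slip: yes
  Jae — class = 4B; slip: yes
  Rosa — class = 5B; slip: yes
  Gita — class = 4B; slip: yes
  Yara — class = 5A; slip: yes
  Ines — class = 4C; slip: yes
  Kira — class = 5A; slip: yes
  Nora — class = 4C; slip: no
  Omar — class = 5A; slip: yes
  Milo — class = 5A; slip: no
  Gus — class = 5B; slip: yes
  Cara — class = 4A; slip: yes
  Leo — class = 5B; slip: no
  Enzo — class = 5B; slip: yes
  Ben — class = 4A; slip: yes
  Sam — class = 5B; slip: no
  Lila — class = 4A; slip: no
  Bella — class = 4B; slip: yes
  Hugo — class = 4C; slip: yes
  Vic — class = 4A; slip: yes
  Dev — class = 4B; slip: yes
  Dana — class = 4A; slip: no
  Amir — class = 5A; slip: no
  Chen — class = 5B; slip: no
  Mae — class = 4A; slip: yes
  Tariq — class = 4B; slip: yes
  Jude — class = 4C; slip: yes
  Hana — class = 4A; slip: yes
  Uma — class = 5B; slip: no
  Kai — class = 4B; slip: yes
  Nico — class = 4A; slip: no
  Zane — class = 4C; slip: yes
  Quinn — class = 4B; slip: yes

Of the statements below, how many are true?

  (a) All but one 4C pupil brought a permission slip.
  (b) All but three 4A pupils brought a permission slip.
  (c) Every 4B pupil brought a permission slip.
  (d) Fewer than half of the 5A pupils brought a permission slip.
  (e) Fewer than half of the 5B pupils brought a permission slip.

(a) 4C: |A| = 6, |A ∩ B| = 5; needs |A ∖ B| = 1 — true.
(b) 4A: |A| = 8, |A ∩ B| = 5; needs |A ∖ B| = 3 — true.
(c) 4B: |A| = 8, |A ∩ B| = 8; needs A ⊆ B, i.e. every element of A is in B (|A ∖ B| = 0) — true.
(d) 5A: |A| = 5, |A ∩ B| = 3; needs |A ∩ B| < |A ∖ B| — false.
(e) 5B: |A| = 7, |A ∩ B| = 3; needs |A ∩ B| < |A ∖ B| — true.

4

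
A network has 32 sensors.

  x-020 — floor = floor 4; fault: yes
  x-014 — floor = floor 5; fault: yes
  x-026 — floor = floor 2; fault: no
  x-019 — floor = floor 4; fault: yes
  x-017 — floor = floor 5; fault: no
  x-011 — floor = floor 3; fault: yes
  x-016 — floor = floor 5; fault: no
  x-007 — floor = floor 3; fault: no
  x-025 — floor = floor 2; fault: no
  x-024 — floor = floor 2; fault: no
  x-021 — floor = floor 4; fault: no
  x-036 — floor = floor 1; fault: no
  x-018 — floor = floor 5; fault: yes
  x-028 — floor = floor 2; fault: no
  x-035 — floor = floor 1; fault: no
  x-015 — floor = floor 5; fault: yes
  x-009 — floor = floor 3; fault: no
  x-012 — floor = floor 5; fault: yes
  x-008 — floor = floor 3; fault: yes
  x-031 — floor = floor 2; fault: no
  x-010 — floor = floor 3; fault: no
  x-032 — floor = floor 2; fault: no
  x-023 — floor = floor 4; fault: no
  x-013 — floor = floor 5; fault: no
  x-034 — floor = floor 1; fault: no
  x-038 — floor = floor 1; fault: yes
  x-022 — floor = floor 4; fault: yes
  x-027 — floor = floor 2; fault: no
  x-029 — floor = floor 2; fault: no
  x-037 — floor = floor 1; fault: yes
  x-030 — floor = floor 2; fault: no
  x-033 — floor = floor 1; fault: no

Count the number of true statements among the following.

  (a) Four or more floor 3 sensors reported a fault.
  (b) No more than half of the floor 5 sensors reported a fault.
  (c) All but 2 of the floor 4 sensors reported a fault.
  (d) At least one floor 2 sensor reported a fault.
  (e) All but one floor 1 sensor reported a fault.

(a) floor 3: |A| = 5, |A ∩ B| = 2; needs |A ∩ B| ≥ 4 — false.
(b) floor 5: |A| = 7, |A ∩ B| = 4; needs |A ∩ B| ≤ |A ∖ B| — false.
(c) floor 4: |A| = 5, |A ∩ B| = 3; needs |A ∖ B| = 2 — true.
(d) floor 2: |A| = 9, |A ∩ B| = 0; needs A ∩ B ≠ ∅ (|A ∩ B| ≥ 1) — false.
(e) floor 1: |A| = 6, |A ∩ B| = 2; needs |A ∖ B| = 1 — false.

1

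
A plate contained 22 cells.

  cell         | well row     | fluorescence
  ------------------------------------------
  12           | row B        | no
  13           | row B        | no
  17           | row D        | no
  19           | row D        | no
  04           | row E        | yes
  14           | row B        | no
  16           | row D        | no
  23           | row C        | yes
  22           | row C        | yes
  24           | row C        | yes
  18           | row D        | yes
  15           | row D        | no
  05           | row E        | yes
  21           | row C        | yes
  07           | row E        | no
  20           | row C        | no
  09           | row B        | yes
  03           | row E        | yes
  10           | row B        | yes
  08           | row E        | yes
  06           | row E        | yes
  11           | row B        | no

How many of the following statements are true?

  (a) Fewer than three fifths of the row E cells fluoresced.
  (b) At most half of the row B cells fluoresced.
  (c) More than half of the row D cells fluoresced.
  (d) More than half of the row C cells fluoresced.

(a) row E: |A| = 6, |A ∩ B| = 5; needs |A ∩ B| / |A| < 3/5 — false.
(b) row B: |A| = 6, |A ∩ B| = 2; needs |A ∩ B| ≤ |A ∖ B| — true.
(c) row D: |A| = 5, |A ∩ B| = 1; needs |A ∩ B| > |A ∖ B| — false.
(d) row C: |A| = 5, |A ∩ B| = 4; needs |A ∩ B| > |A ∖ B| — true.

2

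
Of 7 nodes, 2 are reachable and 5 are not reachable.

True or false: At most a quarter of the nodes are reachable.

False

The determiner here denotes the relation: |A ∩ B| / |A| ≤ 1/4.
|A| = 7, |A ∩ B| = 2, |A ∖ B| = 5.
|A ∩ B|/|A| = 2/7, so the statement is false.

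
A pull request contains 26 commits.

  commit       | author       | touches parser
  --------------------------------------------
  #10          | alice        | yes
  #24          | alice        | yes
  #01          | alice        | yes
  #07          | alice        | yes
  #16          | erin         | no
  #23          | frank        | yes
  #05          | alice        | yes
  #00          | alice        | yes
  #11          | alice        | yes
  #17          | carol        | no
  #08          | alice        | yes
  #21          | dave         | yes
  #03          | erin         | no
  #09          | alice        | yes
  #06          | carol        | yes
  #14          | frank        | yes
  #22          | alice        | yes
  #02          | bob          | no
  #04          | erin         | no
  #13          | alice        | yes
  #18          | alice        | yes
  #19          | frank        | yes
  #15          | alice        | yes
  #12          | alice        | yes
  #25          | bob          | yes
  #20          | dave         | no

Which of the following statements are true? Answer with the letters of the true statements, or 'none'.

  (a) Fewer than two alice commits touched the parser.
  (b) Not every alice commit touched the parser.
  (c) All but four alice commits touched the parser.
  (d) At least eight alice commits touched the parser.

|A| = 14, |A ∩ B| = 14, |A ∖ B| = 0.
(a) |A ∩ B| < 2: fails.
(b) A ⊄ B (|A ∖ B| ≥ 1): fails.
(c) |A ∖ B| = 4: fails.
(d) |A ∩ B| ≥ 8: holds.

(d)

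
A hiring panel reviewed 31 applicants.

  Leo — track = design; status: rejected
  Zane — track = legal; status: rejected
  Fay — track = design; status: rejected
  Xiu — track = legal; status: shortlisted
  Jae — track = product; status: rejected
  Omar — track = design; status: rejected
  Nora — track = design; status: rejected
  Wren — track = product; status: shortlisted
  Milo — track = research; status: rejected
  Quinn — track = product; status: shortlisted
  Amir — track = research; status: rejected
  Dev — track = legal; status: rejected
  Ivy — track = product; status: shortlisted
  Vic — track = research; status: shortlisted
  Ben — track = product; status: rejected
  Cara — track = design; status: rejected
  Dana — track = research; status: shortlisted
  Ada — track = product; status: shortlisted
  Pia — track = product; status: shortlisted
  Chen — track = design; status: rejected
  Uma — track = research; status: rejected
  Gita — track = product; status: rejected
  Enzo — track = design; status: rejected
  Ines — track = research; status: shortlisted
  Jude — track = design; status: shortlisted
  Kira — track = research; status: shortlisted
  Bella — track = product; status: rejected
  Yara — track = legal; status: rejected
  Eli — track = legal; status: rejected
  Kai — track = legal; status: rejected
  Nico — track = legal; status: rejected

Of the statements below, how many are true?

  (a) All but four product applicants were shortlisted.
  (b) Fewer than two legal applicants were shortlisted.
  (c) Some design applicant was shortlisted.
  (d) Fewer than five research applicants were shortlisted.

4

(a) product: |A| = 9, |A ∩ B| = 5; needs |A ∖ B| = 4 — true.
(b) legal: |A| = 7, |A ∩ B| = 1; needs |A ∩ B| < 2 — true.
(c) design: |A| = 8, |A ∩ B| = 1; needs A ∩ B ≠ ∅ (|A ∩ B| ≥ 1) — true.
(d) research: |A| = 7, |A ∩ B| = 4; needs |A ∩ B| < 5 — true.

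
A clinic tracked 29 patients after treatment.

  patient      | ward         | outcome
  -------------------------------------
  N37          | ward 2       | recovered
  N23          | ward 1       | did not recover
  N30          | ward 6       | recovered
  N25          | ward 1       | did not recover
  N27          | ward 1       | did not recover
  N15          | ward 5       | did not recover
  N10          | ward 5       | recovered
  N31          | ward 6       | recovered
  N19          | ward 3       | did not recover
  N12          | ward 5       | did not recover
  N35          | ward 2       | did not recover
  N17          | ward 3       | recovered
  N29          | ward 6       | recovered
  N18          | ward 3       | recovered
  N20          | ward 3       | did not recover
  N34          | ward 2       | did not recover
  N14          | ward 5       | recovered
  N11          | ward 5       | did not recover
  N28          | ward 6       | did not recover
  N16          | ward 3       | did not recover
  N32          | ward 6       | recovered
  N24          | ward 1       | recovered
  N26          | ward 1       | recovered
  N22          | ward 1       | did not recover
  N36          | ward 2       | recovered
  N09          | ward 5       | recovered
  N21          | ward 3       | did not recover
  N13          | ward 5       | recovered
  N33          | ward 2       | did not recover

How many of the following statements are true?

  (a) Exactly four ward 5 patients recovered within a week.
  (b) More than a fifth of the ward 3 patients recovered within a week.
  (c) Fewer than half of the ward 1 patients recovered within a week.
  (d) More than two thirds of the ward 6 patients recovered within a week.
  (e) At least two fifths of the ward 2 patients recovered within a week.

(a) ward 5: |A| = 7, |A ∩ B| = 4; needs |A ∩ B| = 4 — true.
(b) ward 3: |A| = 6, |A ∩ B| = 2; needs |A ∩ B| / |A| > 1/5 — true.
(c) ward 1: |A| = 6, |A ∩ B| = 2; needs |A ∩ B| < |A ∖ B| — true.
(d) ward 6: |A| = 5, |A ∩ B| = 4; needs |A ∩ B| / |A| > 2/3 — true.
(e) ward 2: |A| = 5, |A ∩ B| = 2; needs |A ∩ B| / |A| ≥ 2/5 — true.

5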